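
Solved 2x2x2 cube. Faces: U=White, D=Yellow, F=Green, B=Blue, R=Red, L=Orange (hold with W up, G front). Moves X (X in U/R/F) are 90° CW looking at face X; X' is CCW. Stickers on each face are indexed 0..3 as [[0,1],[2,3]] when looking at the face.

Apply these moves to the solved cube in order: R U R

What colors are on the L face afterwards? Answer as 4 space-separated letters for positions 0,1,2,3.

Answer: G Y O O

Derivation:
After move 1 (R): R=RRRR U=WGWG F=GYGY D=YBYB B=WBWB
After move 2 (U): U=WWGG F=RRGY R=WBRR B=OOWB L=GYOO
After move 3 (R): R=RWRB U=WRGY F=RBGB D=YWYO B=GOWB
Query: L face = GYOO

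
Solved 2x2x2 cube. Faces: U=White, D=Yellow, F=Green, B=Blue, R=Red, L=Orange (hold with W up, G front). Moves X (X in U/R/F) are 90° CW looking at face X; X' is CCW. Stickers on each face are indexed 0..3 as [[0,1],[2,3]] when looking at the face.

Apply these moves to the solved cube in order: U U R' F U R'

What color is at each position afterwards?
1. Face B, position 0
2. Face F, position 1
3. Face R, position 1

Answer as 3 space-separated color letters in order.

Answer: G W R

Derivation:
After move 1 (U): U=WWWW F=RRGG R=BBRR B=OOBB L=GGOO
After move 2 (U): U=WWWW F=BBGG R=OORR B=GGBB L=RROO
After move 3 (R'): R=OROR U=WBWG F=BWGW D=YBYG B=YGYB
After move 4 (F): F=GBWW U=WBOR R=WRGR D=OOYG L=RYOB
After move 5 (U): U=OWRB F=WRWW R=YGGR B=RYYB L=GBOB
After move 6 (R'): R=GRYG U=OYRR F=WWWB D=ORYW B=GYOB
Query 1: B[0] = G
Query 2: F[1] = W
Query 3: R[1] = R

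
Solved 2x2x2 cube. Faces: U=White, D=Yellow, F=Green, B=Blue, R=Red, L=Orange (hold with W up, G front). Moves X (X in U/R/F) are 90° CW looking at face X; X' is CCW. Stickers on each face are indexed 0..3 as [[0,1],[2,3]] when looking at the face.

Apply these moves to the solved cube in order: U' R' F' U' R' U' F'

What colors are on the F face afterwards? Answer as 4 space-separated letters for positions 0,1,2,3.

After move 1 (U'): U=WWWW F=OOGG R=GGRR B=RRBB L=BBOO
After move 2 (R'): R=GRGR U=WBWR F=OWGW D=YOYG B=YRYB
After move 3 (F'): F=WWOG U=WBGG R=ORYR D=BOYG L=BROW
After move 4 (U'): U=BGWG F=BROG R=WWYR B=ORYB L=YROW
After move 5 (R'): R=WRWY U=BYWO F=BGOG D=BRYG B=GROB
After move 6 (U'): U=YOBW F=YROG R=BGWY B=WROB L=GROW
After move 7 (F'): F=RGYO U=YOBW R=RGBY D=RWYG L=GWOB
Query: F face = RGYO

Answer: R G Y O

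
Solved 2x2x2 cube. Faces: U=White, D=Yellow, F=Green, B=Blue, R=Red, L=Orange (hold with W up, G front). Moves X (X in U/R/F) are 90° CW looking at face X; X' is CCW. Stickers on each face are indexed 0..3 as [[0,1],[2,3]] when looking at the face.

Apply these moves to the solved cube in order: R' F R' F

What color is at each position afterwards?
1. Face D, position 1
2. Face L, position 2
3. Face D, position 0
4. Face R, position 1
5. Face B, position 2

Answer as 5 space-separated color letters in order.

Answer: R O W R R

Derivation:
After move 1 (R'): R=RRRR U=WBWB F=GWGW D=YGYG B=YBYB
After move 2 (F): F=GGWW U=WBOO R=WRBR D=RRYG L=OYOG
After move 3 (R'): R=RRWB U=WYOY F=GBWO D=RGYW B=GBRB
After move 4 (F): F=WGOB U=WYGY R=ORYB D=WRYW L=OROG
Query 1: D[1] = R
Query 2: L[2] = O
Query 3: D[0] = W
Query 4: R[1] = R
Query 5: B[2] = R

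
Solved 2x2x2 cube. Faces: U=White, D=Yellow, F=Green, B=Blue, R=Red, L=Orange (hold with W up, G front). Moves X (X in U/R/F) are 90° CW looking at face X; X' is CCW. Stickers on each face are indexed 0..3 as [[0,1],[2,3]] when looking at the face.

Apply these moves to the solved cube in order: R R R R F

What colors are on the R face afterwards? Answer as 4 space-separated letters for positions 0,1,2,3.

After move 1 (R): R=RRRR U=WGWG F=GYGY D=YBYB B=WBWB
After move 2 (R): R=RRRR U=WYWY F=GBGB D=YWYW B=GBGB
After move 3 (R): R=RRRR U=WBWB F=GWGW D=YGYG B=YBYB
After move 4 (R): R=RRRR U=WWWW F=GGGG D=YYYY B=BBBB
After move 5 (F): F=GGGG U=WWOO R=WRWR D=RRYY L=OYOY
Query: R face = WRWR

Answer: W R W R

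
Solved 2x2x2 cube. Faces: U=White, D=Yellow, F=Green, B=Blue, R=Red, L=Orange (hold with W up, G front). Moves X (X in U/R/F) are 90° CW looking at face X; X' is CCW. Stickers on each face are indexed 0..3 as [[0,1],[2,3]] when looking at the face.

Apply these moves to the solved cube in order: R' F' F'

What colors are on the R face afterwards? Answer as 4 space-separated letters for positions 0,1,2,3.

Answer: O R O R

Derivation:
After move 1 (R'): R=RRRR U=WBWB F=GWGW D=YGYG B=YBYB
After move 2 (F'): F=WWGG U=WBRR R=GRYR D=OOYG L=OBOW
After move 3 (F'): F=WGWG U=WBGY R=OROR D=BWYG L=OROR
Query: R face = OROR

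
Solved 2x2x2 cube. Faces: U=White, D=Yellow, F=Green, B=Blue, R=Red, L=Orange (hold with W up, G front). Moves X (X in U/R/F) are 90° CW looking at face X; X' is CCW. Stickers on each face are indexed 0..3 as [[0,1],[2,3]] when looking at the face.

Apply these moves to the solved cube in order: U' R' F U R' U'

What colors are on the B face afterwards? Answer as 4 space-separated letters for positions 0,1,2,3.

Answer: R R G B

Derivation:
After move 1 (U'): U=WWWW F=OOGG R=GGRR B=RRBB L=BBOO
After move 2 (R'): R=GRGR U=WBWR F=OWGW D=YOYG B=YRYB
After move 3 (F): F=GOWW U=WBOB R=WRRR D=GGYG L=BYOO
After move 4 (U): U=OWBB F=WRWW R=YRRR B=BYYB L=GOOO
After move 5 (R'): R=RRYR U=OYBB F=WWWB D=GRYW B=GYGB
After move 6 (U'): U=YBOB F=GOWB R=WWYR B=RRGB L=GYOO
Query: B face = RRGB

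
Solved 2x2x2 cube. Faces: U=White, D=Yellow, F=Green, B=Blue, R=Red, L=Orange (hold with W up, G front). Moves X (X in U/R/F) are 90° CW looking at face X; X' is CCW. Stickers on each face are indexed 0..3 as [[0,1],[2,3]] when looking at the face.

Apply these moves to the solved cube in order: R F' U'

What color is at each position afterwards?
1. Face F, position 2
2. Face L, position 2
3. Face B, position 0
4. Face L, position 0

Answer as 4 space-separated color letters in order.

Answer: G O B W

Derivation:
After move 1 (R): R=RRRR U=WGWG F=GYGY D=YBYB B=WBWB
After move 2 (F'): F=YYGG U=WGRR R=BRYR D=OOYB L=OGOW
After move 3 (U'): U=GRWR F=OGGG R=YYYR B=BRWB L=WBOW
Query 1: F[2] = G
Query 2: L[2] = O
Query 3: B[0] = B
Query 4: L[0] = W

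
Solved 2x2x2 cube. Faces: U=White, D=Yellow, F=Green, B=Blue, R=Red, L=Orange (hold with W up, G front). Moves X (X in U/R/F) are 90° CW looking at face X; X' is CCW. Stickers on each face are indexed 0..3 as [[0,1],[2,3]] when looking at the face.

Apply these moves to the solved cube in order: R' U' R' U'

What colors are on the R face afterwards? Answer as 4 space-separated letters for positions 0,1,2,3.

After move 1 (R'): R=RRRR U=WBWB F=GWGW D=YGYG B=YBYB
After move 2 (U'): U=BBWW F=OOGW R=GWRR B=RRYB L=YBOO
After move 3 (R'): R=WRGR U=BYWR F=OBGW D=YOYW B=GRGB
After move 4 (U'): U=YRBW F=YBGW R=OBGR B=WRGB L=GROO
Query: R face = OBGR

Answer: O B G R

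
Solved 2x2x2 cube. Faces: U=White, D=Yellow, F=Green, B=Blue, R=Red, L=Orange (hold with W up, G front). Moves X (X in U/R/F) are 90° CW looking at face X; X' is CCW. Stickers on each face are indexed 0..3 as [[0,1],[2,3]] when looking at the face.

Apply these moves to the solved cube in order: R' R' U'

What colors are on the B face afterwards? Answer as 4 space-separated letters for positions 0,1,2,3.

Answer: R R G B

Derivation:
After move 1 (R'): R=RRRR U=WBWB F=GWGW D=YGYG B=YBYB
After move 2 (R'): R=RRRR U=WYWY F=GBGB D=YWYW B=GBGB
After move 3 (U'): U=YYWW F=OOGB R=GBRR B=RRGB L=GBOO
Query: B face = RRGB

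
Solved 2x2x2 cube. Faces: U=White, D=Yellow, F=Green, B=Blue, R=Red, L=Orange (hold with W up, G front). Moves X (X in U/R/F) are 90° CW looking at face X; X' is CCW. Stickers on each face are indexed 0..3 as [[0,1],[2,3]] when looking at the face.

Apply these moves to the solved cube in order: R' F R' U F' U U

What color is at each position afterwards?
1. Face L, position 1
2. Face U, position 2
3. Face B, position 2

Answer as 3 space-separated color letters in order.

Answer: B W R

Derivation:
After move 1 (R'): R=RRRR U=WBWB F=GWGW D=YGYG B=YBYB
After move 2 (F): F=GGWW U=WBOO R=WRBR D=RRYG L=OYOG
After move 3 (R'): R=RRWB U=WYOY F=GBWO D=RGYW B=GBRB
After move 4 (U): U=OWYY F=RRWO R=GBWB B=OYRB L=GBOG
After move 5 (F'): F=RORW U=OWGW R=GBRB D=BGYW L=GYOY
After move 6 (U): U=GOWW F=GBRW R=OYRB B=GYRB L=ROOY
After move 7 (U): U=WGWO F=OYRW R=GYRB B=RORB L=GBOY
Query 1: L[1] = B
Query 2: U[2] = W
Query 3: B[2] = R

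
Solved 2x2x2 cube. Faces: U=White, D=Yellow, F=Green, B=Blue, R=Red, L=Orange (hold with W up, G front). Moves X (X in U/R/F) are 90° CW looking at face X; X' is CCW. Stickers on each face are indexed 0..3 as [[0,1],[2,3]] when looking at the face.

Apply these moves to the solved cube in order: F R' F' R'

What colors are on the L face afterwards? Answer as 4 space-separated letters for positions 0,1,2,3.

Answer: O B O O

Derivation:
After move 1 (F): F=GGGG U=WWOO R=WRWR D=RRYY L=OYOY
After move 2 (R'): R=RRWW U=WBOB F=GWGO D=RGYG B=YBRB
After move 3 (F'): F=WOGG U=WBRW R=GRRW D=YYYG L=OBOO
After move 4 (R'): R=RWGR U=WRRY F=WBGW D=YOYG B=GBYB
Query: L face = OBOO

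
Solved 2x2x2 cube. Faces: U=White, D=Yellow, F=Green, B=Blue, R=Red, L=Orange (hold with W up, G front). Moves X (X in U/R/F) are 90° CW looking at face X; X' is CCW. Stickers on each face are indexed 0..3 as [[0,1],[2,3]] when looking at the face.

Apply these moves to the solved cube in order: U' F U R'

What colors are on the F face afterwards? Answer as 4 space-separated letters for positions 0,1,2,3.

Answer: W W G W

Derivation:
After move 1 (U'): U=WWWW F=OOGG R=GGRR B=RRBB L=BBOO
After move 2 (F): F=GOGO U=WWOB R=WGWR D=RGYY L=BYOY
After move 3 (U): U=OWBW F=WGGO R=RRWR B=BYBB L=GOOY
After move 4 (R'): R=RRRW U=OBBB F=WWGW D=RGYO B=YYGB
Query: F face = WWGW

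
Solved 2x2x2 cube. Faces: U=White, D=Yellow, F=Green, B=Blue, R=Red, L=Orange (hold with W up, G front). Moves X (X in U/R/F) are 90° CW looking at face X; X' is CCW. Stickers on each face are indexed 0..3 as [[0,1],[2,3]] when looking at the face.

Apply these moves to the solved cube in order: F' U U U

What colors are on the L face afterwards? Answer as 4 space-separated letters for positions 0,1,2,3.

After move 1 (F'): F=GGGG U=WWRR R=YRYR D=OOYY L=OWOW
After move 2 (U): U=RWRW F=YRGG R=BBYR B=OWBB L=GGOW
After move 3 (U): U=RRWW F=BBGG R=OWYR B=GGBB L=YROW
After move 4 (U): U=WRWR F=OWGG R=GGYR B=YRBB L=BBOW
Query: L face = BBOW

Answer: B B O W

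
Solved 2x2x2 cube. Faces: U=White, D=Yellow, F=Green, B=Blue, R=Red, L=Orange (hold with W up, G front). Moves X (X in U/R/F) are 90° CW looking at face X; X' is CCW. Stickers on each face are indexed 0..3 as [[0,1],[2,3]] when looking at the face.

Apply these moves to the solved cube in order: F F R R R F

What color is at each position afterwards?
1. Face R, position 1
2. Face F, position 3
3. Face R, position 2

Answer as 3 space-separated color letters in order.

After move 1 (F): F=GGGG U=WWOO R=WRWR D=RRYY L=OYOY
After move 2 (F): F=GGGG U=WWYY R=OROR D=WWYY L=OROR
After move 3 (R): R=OORR U=WGYG F=GWGY D=WBYB B=YBWB
After move 4 (R): R=RORO U=WWYY F=GBGB D=WWYY B=GBGB
After move 5 (R): R=RROO U=WBYB F=GWGY D=WGYG B=YBWB
After move 6 (F): F=GGYW U=WBRR R=YRBO D=ORYG L=OWOG
Query 1: R[1] = R
Query 2: F[3] = W
Query 3: R[2] = B

Answer: R W B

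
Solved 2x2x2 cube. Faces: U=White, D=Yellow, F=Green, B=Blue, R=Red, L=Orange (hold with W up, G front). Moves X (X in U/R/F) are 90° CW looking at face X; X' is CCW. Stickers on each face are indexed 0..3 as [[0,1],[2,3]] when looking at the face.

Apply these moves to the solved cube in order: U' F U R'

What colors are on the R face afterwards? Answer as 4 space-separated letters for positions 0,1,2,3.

After move 1 (U'): U=WWWW F=OOGG R=GGRR B=RRBB L=BBOO
After move 2 (F): F=GOGO U=WWOB R=WGWR D=RGYY L=BYOY
After move 3 (U): U=OWBW F=WGGO R=RRWR B=BYBB L=GOOY
After move 4 (R'): R=RRRW U=OBBB F=WWGW D=RGYO B=YYGB
Query: R face = RRRW

Answer: R R R W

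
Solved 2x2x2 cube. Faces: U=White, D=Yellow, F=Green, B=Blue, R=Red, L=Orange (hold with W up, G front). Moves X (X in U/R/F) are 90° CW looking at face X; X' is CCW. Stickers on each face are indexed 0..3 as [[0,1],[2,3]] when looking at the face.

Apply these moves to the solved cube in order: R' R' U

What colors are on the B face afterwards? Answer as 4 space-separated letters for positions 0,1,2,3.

Answer: O O G B

Derivation:
After move 1 (R'): R=RRRR U=WBWB F=GWGW D=YGYG B=YBYB
After move 2 (R'): R=RRRR U=WYWY F=GBGB D=YWYW B=GBGB
After move 3 (U): U=WWYY F=RRGB R=GBRR B=OOGB L=GBOO
Query: B face = OOGB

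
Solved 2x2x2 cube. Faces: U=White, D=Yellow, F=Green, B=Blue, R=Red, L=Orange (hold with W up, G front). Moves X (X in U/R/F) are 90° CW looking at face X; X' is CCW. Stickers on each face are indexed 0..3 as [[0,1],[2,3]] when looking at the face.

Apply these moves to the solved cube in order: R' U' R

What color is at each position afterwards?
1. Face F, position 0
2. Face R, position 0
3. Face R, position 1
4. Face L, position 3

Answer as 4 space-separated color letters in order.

Answer: O R G O

Derivation:
After move 1 (R'): R=RRRR U=WBWB F=GWGW D=YGYG B=YBYB
After move 2 (U'): U=BBWW F=OOGW R=GWRR B=RRYB L=YBOO
After move 3 (R): R=RGRW U=BOWW F=OGGG D=YYYR B=WRBB
Query 1: F[0] = O
Query 2: R[0] = R
Query 3: R[1] = G
Query 4: L[3] = O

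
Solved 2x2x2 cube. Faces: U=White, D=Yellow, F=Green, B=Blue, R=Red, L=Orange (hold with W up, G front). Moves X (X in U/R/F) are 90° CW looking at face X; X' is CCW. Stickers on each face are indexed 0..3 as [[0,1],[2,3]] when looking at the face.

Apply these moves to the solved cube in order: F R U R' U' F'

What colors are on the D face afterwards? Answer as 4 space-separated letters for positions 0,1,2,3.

Answer: Y Y Y Y

Derivation:
After move 1 (F): F=GGGG U=WWOO R=WRWR D=RRYY L=OYOY
After move 2 (R): R=WWRR U=WGOG F=GRGY D=RBYB B=OBWB
After move 3 (U): U=OWGG F=WWGY R=OBRR B=OYWB L=GROY
After move 4 (R'): R=BROR U=OWGO F=WWGG D=RWYY B=BYBB
After move 5 (U'): U=WOOG F=GRGG R=WWOR B=BRBB L=BYOY
After move 6 (F'): F=RGGG U=WOWO R=WWRR D=YYYY L=BGOO
Query: D face = YYYY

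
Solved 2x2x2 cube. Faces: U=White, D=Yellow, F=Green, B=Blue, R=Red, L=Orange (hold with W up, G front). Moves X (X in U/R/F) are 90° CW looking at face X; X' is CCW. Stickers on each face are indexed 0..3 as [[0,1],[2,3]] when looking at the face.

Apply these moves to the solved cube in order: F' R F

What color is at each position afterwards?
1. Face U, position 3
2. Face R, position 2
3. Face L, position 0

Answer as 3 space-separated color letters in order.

Answer: W G O

Derivation:
After move 1 (F'): F=GGGG U=WWRR R=YRYR D=OOYY L=OWOW
After move 2 (R): R=YYRR U=WGRG F=GOGY D=OBYB B=RBWB
After move 3 (F): F=GGYO U=WGWW R=RYGR D=RYYB L=OOOB
Query 1: U[3] = W
Query 2: R[2] = G
Query 3: L[0] = O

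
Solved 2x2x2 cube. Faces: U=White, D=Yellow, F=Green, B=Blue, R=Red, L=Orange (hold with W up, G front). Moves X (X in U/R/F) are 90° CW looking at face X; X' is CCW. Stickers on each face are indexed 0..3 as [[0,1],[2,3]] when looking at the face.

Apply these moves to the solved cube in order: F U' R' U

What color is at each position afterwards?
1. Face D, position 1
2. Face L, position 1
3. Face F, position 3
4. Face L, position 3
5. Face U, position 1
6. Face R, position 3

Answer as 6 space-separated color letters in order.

Answer: Y O O Y W W

Derivation:
After move 1 (F): F=GGGG U=WWOO R=WRWR D=RRYY L=OYOY
After move 2 (U'): U=WOWO F=OYGG R=GGWR B=WRBB L=BBOY
After move 3 (R'): R=GRGW U=WBWW F=OOGO D=RYYG B=YRRB
After move 4 (U): U=WWWB F=GRGO R=YRGW B=BBRB L=OOOY
Query 1: D[1] = Y
Query 2: L[1] = O
Query 3: F[3] = O
Query 4: L[3] = Y
Query 5: U[1] = W
Query 6: R[3] = W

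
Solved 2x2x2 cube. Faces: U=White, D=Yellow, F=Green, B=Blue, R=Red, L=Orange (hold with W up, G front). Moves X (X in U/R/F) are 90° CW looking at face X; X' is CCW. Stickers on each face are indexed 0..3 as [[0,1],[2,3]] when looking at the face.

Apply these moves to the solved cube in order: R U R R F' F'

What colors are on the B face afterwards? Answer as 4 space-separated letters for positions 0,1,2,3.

Answer: Y O R B

Derivation:
After move 1 (R): R=RRRR U=WGWG F=GYGY D=YBYB B=WBWB
After move 2 (U): U=WWGG F=RRGY R=WBRR B=OOWB L=GYOO
After move 3 (R): R=RWRB U=WRGY F=RBGB D=YWYO B=GOWB
After move 4 (R): R=RRBW U=WBGB F=RWGO D=YWYG B=YORB
After move 5 (F'): F=WORG U=WBRB R=WRYW D=YOYG L=GBOG
After move 6 (F'): F=OGWR U=WBWY R=ORYW D=BGYG L=GBOR
Query: B face = YORB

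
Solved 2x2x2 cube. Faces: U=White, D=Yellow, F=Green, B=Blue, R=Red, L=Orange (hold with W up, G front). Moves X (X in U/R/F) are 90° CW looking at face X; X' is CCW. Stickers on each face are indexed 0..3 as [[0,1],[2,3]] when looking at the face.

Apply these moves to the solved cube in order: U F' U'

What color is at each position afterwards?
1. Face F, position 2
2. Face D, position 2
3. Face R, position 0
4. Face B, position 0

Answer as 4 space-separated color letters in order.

Answer: R Y R Y

Derivation:
After move 1 (U): U=WWWW F=RRGG R=BBRR B=OOBB L=GGOO
After move 2 (F'): F=RGRG U=WWBR R=YBYR D=GOYY L=GWOW
After move 3 (U'): U=WRWB F=GWRG R=RGYR B=YBBB L=OOOW
Query 1: F[2] = R
Query 2: D[2] = Y
Query 3: R[0] = R
Query 4: B[0] = Y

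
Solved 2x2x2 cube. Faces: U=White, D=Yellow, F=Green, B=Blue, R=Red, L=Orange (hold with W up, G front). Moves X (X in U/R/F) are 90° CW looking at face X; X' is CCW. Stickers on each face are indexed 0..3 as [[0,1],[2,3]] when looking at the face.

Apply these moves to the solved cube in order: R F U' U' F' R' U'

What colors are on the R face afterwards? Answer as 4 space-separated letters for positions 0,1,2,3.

After move 1 (R): R=RRRR U=WGWG F=GYGY D=YBYB B=WBWB
After move 2 (F): F=GGYY U=WGOO R=WRGR D=RRYB L=OYOB
After move 3 (U'): U=GOWO F=OYYY R=GGGR B=WRWB L=WBOB
After move 4 (U'): U=OOGW F=WBYY R=OYGR B=GGWB L=WROB
After move 5 (F'): F=BYWY U=OOOG R=RYRR D=RBYB L=WWOG
After move 6 (R'): R=YRRR U=OWOG F=BOWG D=RYYY B=BGBB
After move 7 (U'): U=WGOO F=WWWG R=BORR B=YRBB L=BGOG
Query: R face = BORR

Answer: B O R R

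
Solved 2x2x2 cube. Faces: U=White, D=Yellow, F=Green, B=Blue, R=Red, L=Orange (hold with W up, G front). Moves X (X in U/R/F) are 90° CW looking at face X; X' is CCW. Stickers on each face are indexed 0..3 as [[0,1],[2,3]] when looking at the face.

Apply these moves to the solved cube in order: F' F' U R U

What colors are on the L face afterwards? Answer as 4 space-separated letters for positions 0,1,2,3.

Answer: O W O R

Derivation:
After move 1 (F'): F=GGGG U=WWRR R=YRYR D=OOYY L=OWOW
After move 2 (F'): F=GGGG U=WWYY R=OROR D=WWYY L=OROR
After move 3 (U): U=YWYW F=ORGG R=BBOR B=ORBB L=GGOR
After move 4 (R): R=OBRB U=YRYG F=OWGY D=WBYO B=WRWB
After move 5 (U): U=YYGR F=OBGY R=WRRB B=GGWB L=OWOR
Query: L face = OWOR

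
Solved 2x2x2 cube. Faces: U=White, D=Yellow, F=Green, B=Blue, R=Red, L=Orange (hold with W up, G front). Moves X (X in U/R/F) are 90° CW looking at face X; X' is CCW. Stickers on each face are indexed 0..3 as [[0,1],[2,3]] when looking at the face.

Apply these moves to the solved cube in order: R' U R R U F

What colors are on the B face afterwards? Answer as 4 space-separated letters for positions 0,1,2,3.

Answer: G W R B

Derivation:
After move 1 (R'): R=RRRR U=WBWB F=GWGW D=YGYG B=YBYB
After move 2 (U): U=WWBB F=RRGW R=YBRR B=OOYB L=GWOO
After move 3 (R): R=RYRB U=WRBW F=RGGG D=YYYO B=BOWB
After move 4 (R): R=RRBY U=WGBG F=RYGO D=YWYB B=WORB
After move 5 (U): U=BWGG F=RRGO R=WOBY B=GWRB L=RYOO
After move 6 (F): F=GROR U=BWOY R=GOGY D=BWYB L=RYOW
Query: B face = GWRB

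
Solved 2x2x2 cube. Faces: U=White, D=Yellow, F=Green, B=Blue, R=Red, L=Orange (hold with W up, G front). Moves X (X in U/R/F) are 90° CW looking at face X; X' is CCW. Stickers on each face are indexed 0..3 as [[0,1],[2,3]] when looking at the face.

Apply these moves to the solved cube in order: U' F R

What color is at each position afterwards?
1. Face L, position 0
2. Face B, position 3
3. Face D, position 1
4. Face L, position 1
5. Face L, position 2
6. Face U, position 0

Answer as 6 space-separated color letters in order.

After move 1 (U'): U=WWWW F=OOGG R=GGRR B=RRBB L=BBOO
After move 2 (F): F=GOGO U=WWOB R=WGWR D=RGYY L=BYOY
After move 3 (R): R=WWRG U=WOOO F=GGGY D=RBYR B=BRWB
Query 1: L[0] = B
Query 2: B[3] = B
Query 3: D[1] = B
Query 4: L[1] = Y
Query 5: L[2] = O
Query 6: U[0] = W

Answer: B B B Y O W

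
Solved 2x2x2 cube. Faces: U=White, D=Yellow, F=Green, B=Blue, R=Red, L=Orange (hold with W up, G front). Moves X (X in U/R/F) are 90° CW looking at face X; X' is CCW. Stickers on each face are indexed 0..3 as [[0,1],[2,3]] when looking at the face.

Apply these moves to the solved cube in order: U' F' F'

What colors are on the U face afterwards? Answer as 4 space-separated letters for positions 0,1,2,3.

Answer: W W Y Y

Derivation:
After move 1 (U'): U=WWWW F=OOGG R=GGRR B=RRBB L=BBOO
After move 2 (F'): F=OGOG U=WWGR R=YGYR D=BOYY L=BWOW
After move 3 (F'): F=GGOO U=WWYY R=OGBR D=WWYY L=BROG
Query: U face = WWYY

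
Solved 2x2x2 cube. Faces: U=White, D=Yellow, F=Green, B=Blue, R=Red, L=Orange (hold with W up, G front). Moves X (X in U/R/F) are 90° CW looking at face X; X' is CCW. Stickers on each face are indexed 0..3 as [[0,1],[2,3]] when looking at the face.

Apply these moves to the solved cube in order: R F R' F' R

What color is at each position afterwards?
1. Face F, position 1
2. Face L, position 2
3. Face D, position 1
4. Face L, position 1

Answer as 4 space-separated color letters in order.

Answer: B O R W

Derivation:
After move 1 (R): R=RRRR U=WGWG F=GYGY D=YBYB B=WBWB
After move 2 (F): F=GGYY U=WGOO R=WRGR D=RRYB L=OYOB
After move 3 (R'): R=RRWG U=WWOW F=GGYO D=RGYY B=BBRB
After move 4 (F'): F=GOGY U=WWRW R=GRRG D=YBYY L=OWOO
After move 5 (R): R=RGGR U=WORY F=GBGY D=YRYB B=WBWB
Query 1: F[1] = B
Query 2: L[2] = O
Query 3: D[1] = R
Query 4: L[1] = W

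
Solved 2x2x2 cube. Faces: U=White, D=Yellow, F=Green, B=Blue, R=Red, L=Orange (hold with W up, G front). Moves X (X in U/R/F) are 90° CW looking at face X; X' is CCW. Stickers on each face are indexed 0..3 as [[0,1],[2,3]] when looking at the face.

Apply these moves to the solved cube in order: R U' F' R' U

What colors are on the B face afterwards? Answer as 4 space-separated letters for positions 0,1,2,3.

After move 1 (R): R=RRRR U=WGWG F=GYGY D=YBYB B=WBWB
After move 2 (U'): U=GGWW F=OOGY R=GYRR B=RRWB L=WBOO
After move 3 (F'): F=OYOG U=GGGR R=BYYR D=BOYB L=WWOW
After move 4 (R'): R=YRBY U=GWGR F=OGOR D=BYYG B=BROB
After move 5 (U): U=GGRW F=YROR R=BRBY B=WWOB L=OGOW
Query: B face = WWOB

Answer: W W O B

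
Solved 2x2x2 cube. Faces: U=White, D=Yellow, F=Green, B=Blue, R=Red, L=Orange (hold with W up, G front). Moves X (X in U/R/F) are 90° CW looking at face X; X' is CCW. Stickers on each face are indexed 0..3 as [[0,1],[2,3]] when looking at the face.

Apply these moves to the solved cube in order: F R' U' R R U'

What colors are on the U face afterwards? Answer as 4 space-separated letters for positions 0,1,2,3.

Answer: G G B W

Derivation:
After move 1 (F): F=GGGG U=WWOO R=WRWR D=RRYY L=OYOY
After move 2 (R'): R=RRWW U=WBOB F=GWGO D=RGYG B=YBRB
After move 3 (U'): U=BBWO F=OYGO R=GWWW B=RRRB L=YBOY
After move 4 (R): R=WGWW U=BYWO F=OGGG D=RRYR B=ORBB
After move 5 (R): R=WWWG U=BGWG F=ORGR D=RBYO B=ORYB
After move 6 (U'): U=GGBW F=YBGR R=ORWG B=WWYB L=OROY
Query: U face = GGBW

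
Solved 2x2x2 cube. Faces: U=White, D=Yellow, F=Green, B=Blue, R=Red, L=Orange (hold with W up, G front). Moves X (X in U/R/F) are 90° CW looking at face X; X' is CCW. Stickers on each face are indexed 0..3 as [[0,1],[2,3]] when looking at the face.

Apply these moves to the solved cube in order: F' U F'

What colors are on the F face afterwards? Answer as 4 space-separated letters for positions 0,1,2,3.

After move 1 (F'): F=GGGG U=WWRR R=YRYR D=OOYY L=OWOW
After move 2 (U): U=RWRW F=YRGG R=BBYR B=OWBB L=GGOW
After move 3 (F'): F=RGYG U=RWBY R=OBOR D=GWYY L=GWOR
Query: F face = RGYG

Answer: R G Y G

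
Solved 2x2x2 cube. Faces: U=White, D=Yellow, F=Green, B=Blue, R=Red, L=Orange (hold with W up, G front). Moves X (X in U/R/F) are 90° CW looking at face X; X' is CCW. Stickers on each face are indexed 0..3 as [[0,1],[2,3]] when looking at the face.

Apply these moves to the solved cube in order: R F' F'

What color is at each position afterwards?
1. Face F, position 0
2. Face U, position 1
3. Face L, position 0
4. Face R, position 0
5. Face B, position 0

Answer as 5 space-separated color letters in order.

Answer: Y G O O W

Derivation:
After move 1 (R): R=RRRR U=WGWG F=GYGY D=YBYB B=WBWB
After move 2 (F'): F=YYGG U=WGRR R=BRYR D=OOYB L=OGOW
After move 3 (F'): F=YGYG U=WGBY R=OROR D=GWYB L=OROR
Query 1: F[0] = Y
Query 2: U[1] = G
Query 3: L[0] = O
Query 4: R[0] = O
Query 5: B[0] = W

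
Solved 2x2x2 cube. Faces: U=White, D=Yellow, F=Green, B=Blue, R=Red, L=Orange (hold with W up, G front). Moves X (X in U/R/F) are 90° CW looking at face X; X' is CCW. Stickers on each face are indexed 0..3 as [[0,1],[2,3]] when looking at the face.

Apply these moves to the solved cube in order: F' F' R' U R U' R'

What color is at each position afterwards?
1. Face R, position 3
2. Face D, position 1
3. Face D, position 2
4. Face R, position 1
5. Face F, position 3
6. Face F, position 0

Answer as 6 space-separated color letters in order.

After move 1 (F'): F=GGGG U=WWRR R=YRYR D=OOYY L=OWOW
After move 2 (F'): F=GGGG U=WWYY R=OROR D=WWYY L=OROR
After move 3 (R'): R=RROO U=WBYB F=GWGY D=WGYG B=YBWB
After move 4 (U): U=YWBB F=RRGY R=YBOO B=ORWB L=GWOR
After move 5 (R): R=OYOB U=YRBY F=RGGG D=WWYO B=BRWB
After move 6 (U'): U=RYYB F=GWGG R=RGOB B=OYWB L=BROR
After move 7 (R'): R=GBRO U=RWYO F=GYGB D=WWYG B=OYWB
Query 1: R[3] = O
Query 2: D[1] = W
Query 3: D[2] = Y
Query 4: R[1] = B
Query 5: F[3] = B
Query 6: F[0] = G

Answer: O W Y B B G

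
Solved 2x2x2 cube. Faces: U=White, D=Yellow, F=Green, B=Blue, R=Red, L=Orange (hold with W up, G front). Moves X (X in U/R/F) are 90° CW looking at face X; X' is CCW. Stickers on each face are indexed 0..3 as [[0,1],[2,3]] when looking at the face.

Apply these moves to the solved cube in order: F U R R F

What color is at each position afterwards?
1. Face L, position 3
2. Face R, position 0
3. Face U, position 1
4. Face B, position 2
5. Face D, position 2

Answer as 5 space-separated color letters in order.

After move 1 (F): F=GGGG U=WWOO R=WRWR D=RRYY L=OYOY
After move 2 (U): U=OWOW F=WRGG R=BBWR B=OYBB L=GGOY
After move 3 (R): R=WBRB U=OROG F=WRGY D=RBYO B=WYWB
After move 4 (R): R=RWBB U=OROY F=WBGO D=RWYW B=GYRB
After move 5 (F): F=GWOB U=ORYG R=OWYB D=BRYW L=GROW
Query 1: L[3] = W
Query 2: R[0] = O
Query 3: U[1] = R
Query 4: B[2] = R
Query 5: D[2] = Y

Answer: W O R R Y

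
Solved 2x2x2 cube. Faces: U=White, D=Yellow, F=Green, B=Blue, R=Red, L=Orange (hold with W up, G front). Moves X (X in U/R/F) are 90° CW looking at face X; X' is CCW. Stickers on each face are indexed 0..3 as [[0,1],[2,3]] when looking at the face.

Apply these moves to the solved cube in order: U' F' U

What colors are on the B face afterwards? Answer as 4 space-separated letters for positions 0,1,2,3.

Answer: B W B B

Derivation:
After move 1 (U'): U=WWWW F=OOGG R=GGRR B=RRBB L=BBOO
After move 2 (F'): F=OGOG U=WWGR R=YGYR D=BOYY L=BWOW
After move 3 (U): U=GWRW F=YGOG R=RRYR B=BWBB L=OGOW
Query: B face = BWBB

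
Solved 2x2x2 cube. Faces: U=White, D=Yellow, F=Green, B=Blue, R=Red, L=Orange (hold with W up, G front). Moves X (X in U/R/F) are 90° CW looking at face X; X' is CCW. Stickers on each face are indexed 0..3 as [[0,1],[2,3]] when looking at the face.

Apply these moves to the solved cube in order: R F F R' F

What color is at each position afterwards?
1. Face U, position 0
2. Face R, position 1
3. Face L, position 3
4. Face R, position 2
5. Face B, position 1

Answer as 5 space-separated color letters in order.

Answer: W R G W B

Derivation:
After move 1 (R): R=RRRR U=WGWG F=GYGY D=YBYB B=WBWB
After move 2 (F): F=GGYY U=WGOO R=WRGR D=RRYB L=OYOB
After move 3 (F): F=YGYG U=WGBY R=OROR D=GWYB L=OROR
After move 4 (R'): R=RROO U=WWBW F=YGYY D=GGYG B=BBWB
After move 5 (F): F=YYYG U=WWRR R=BRWO D=ORYG L=OGOG
Query 1: U[0] = W
Query 2: R[1] = R
Query 3: L[3] = G
Query 4: R[2] = W
Query 5: B[1] = B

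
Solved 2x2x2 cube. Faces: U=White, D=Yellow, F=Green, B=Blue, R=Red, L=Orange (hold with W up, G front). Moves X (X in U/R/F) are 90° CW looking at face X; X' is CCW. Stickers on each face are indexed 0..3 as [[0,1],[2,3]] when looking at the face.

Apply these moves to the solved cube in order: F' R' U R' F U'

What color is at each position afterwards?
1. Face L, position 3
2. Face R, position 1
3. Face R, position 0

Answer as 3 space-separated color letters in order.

Answer: R R G

Derivation:
After move 1 (F'): F=GGGG U=WWRR R=YRYR D=OOYY L=OWOW
After move 2 (R'): R=RRYY U=WBRB F=GWGR D=OGYG B=YBOB
After move 3 (U): U=RWBB F=RRGR R=YBYY B=OWOB L=GWOW
After move 4 (R'): R=BYYY U=ROBO F=RWGB D=ORYR B=GWGB
After move 5 (F): F=GRBW U=ROWW R=BYOY D=YBYR L=GOOR
After move 6 (U'): U=OWRW F=GOBW R=GROY B=BYGB L=GWOR
Query 1: L[3] = R
Query 2: R[1] = R
Query 3: R[0] = G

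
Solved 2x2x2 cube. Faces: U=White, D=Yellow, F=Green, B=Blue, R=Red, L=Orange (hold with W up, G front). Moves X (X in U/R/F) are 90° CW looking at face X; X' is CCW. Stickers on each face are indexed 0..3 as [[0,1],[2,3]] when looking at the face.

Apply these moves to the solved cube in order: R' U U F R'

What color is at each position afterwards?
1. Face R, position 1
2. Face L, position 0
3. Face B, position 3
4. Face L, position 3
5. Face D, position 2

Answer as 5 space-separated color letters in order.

Answer: R R B G Y

Derivation:
After move 1 (R'): R=RRRR U=WBWB F=GWGW D=YGYG B=YBYB
After move 2 (U): U=WWBB F=RRGW R=YBRR B=OOYB L=GWOO
After move 3 (U): U=BWBW F=YBGW R=OORR B=GWYB L=RROO
After move 4 (F): F=GYWB U=BWOR R=BOWR D=ROYG L=RYOG
After move 5 (R'): R=ORBW U=BYOG F=GWWR D=RYYB B=GWOB
Query 1: R[1] = R
Query 2: L[0] = R
Query 3: B[3] = B
Query 4: L[3] = G
Query 5: D[2] = Y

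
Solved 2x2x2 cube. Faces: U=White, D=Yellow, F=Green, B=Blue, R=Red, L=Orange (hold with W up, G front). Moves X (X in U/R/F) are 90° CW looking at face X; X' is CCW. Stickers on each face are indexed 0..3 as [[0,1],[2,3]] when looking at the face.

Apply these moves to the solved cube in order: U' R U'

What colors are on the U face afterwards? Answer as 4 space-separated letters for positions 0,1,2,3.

After move 1 (U'): U=WWWW F=OOGG R=GGRR B=RRBB L=BBOO
After move 2 (R): R=RGRG U=WOWG F=OYGY D=YBYR B=WRWB
After move 3 (U'): U=OGWW F=BBGY R=OYRG B=RGWB L=WROO
Query: U face = OGWW

Answer: O G W W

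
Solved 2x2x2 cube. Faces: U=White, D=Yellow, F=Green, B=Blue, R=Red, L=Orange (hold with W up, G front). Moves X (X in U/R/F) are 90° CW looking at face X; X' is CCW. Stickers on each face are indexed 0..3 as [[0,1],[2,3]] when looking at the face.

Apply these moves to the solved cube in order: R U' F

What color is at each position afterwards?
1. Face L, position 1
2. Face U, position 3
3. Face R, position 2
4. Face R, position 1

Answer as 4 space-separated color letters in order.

After move 1 (R): R=RRRR U=WGWG F=GYGY D=YBYB B=WBWB
After move 2 (U'): U=GGWW F=OOGY R=GYRR B=RRWB L=WBOO
After move 3 (F): F=GOYO U=GGOB R=WYWR D=RGYB L=WYOB
Query 1: L[1] = Y
Query 2: U[3] = B
Query 3: R[2] = W
Query 4: R[1] = Y

Answer: Y B W Y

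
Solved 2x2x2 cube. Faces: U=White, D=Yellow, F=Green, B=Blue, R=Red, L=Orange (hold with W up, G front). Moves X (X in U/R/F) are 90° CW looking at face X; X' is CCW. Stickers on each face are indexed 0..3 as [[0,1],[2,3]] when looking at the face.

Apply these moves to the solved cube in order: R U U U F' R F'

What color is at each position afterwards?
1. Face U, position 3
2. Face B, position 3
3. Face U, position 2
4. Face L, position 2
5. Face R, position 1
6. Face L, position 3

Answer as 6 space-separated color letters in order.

Answer: R B Y O B G

Derivation:
After move 1 (R): R=RRRR U=WGWG F=GYGY D=YBYB B=WBWB
After move 2 (U): U=WWGG F=RRGY R=WBRR B=OOWB L=GYOO
After move 3 (U): U=GWGW F=WBGY R=OORR B=GYWB L=RROO
After move 4 (U): U=GGWW F=OOGY R=GYRR B=RRWB L=WBOO
After move 5 (F'): F=OYOG U=GGGR R=BYYR D=BOYB L=WWOW
After move 6 (R): R=YBRY U=GYGG F=OOOB D=BWYR B=RRGB
After move 7 (F'): F=OBOO U=GYYR R=WBBY D=WWYR L=WGOG
Query 1: U[3] = R
Query 2: B[3] = B
Query 3: U[2] = Y
Query 4: L[2] = O
Query 5: R[1] = B
Query 6: L[3] = G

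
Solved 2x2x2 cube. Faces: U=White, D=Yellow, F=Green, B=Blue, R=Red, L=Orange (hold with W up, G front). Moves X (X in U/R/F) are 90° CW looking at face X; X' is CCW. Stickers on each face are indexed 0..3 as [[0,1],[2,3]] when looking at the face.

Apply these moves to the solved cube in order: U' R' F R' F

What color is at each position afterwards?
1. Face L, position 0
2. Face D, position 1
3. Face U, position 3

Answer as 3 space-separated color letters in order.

Answer: B R Y

Derivation:
After move 1 (U'): U=WWWW F=OOGG R=GGRR B=RRBB L=BBOO
After move 2 (R'): R=GRGR U=WBWR F=OWGW D=YOYG B=YRYB
After move 3 (F): F=GOWW U=WBOB R=WRRR D=GGYG L=BYOO
After move 4 (R'): R=RRWR U=WYOY F=GBWB D=GOYW B=GRGB
After move 5 (F): F=WGBB U=WYOY R=ORYR D=WRYW L=BGOO
Query 1: L[0] = B
Query 2: D[1] = R
Query 3: U[3] = Y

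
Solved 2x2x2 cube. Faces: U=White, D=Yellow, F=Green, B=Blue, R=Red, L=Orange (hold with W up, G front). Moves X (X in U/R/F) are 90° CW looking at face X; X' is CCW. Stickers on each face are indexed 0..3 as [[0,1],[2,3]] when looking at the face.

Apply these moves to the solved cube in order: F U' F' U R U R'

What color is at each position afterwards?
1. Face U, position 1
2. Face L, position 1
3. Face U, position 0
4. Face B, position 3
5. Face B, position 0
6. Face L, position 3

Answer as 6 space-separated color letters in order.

Answer: W Y W B B W

Derivation:
After move 1 (F): F=GGGG U=WWOO R=WRWR D=RRYY L=OYOY
After move 2 (U'): U=WOWO F=OYGG R=GGWR B=WRBB L=BBOY
After move 3 (F'): F=YGOG U=WOGW R=RGRR D=BYYY L=BOOW
After move 4 (U): U=GWWO F=RGOG R=WRRR B=BOBB L=YGOW
After move 5 (R): R=RWRR U=GGWG F=RYOY D=BBYB B=OOWB
After move 6 (U): U=WGGG F=RWOY R=OORR B=YGWB L=RYOW
After move 7 (R'): R=OROR U=WWGY F=RGOG D=BWYY B=BGBB
Query 1: U[1] = W
Query 2: L[1] = Y
Query 3: U[0] = W
Query 4: B[3] = B
Query 5: B[0] = B
Query 6: L[3] = W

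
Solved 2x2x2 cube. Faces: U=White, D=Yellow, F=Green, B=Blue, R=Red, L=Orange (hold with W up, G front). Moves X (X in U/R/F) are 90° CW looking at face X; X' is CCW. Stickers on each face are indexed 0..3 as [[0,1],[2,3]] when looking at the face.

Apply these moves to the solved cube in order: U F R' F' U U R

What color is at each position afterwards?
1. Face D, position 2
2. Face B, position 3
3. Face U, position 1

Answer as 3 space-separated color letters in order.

Answer: Y B O

Derivation:
After move 1 (U): U=WWWW F=RRGG R=BBRR B=OOBB L=GGOO
After move 2 (F): F=GRGR U=WWOG R=WBWR D=RBYY L=GYOY
After move 3 (R'): R=BRWW U=WBOO F=GWGG D=RRYR B=YOBB
After move 4 (F'): F=WGGG U=WBBW R=RRRW D=YYYR L=GOOO
After move 5 (U): U=BWWB F=RRGG R=YORW B=GOBB L=WGOO
After move 6 (U): U=WBBW F=YOGG R=GORW B=WGBB L=RROO
After move 7 (R): R=RGWO U=WOBG F=YYGR D=YBYW B=WGBB
Query 1: D[2] = Y
Query 2: B[3] = B
Query 3: U[1] = O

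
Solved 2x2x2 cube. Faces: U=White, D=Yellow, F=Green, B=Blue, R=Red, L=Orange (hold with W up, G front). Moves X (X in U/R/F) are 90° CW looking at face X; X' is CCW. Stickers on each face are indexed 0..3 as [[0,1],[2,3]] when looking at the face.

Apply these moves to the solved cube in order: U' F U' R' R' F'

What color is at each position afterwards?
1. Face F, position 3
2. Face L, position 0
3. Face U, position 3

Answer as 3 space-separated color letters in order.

Answer: G R O

Derivation:
After move 1 (U'): U=WWWW F=OOGG R=GGRR B=RRBB L=BBOO
After move 2 (F): F=GOGO U=WWOB R=WGWR D=RGYY L=BYOY
After move 3 (U'): U=WBWO F=BYGO R=GOWR B=WGBB L=RROY
After move 4 (R'): R=ORGW U=WBWW F=BBGO D=RYYO B=YGGB
After move 5 (R'): R=RWOG U=WGWY F=BBGW D=RBYO B=OGYB
After move 6 (F'): F=BWBG U=WGRO R=BWRG D=RYYO L=RYOW
Query 1: F[3] = G
Query 2: L[0] = R
Query 3: U[3] = O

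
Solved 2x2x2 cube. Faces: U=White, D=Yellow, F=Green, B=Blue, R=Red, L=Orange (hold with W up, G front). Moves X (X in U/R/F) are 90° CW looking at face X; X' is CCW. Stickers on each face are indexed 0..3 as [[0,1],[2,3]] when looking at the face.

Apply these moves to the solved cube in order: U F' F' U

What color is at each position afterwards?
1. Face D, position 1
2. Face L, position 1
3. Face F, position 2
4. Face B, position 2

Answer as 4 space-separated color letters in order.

After move 1 (U): U=WWWW F=RRGG R=BBRR B=OOBB L=GGOO
After move 2 (F'): F=RGRG U=WWBR R=YBYR D=GOYY L=GWOW
After move 3 (F'): F=GGRR U=WWYY R=OBGR D=WWYY L=GROB
After move 4 (U): U=YWYW F=OBRR R=OOGR B=GRBB L=GGOB
Query 1: D[1] = W
Query 2: L[1] = G
Query 3: F[2] = R
Query 4: B[2] = B

Answer: W G R B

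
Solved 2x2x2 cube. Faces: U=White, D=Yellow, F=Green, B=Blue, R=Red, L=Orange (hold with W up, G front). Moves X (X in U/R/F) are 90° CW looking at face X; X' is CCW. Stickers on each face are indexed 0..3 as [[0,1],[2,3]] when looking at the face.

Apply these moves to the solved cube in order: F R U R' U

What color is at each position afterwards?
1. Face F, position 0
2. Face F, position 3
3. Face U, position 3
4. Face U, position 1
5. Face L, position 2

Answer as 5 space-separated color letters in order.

Answer: B G W O O

Derivation:
After move 1 (F): F=GGGG U=WWOO R=WRWR D=RRYY L=OYOY
After move 2 (R): R=WWRR U=WGOG F=GRGY D=RBYB B=OBWB
After move 3 (U): U=OWGG F=WWGY R=OBRR B=OYWB L=GROY
After move 4 (R'): R=BROR U=OWGO F=WWGG D=RWYY B=BYBB
After move 5 (U): U=GOOW F=BRGG R=BYOR B=GRBB L=WWOY
Query 1: F[0] = B
Query 2: F[3] = G
Query 3: U[3] = W
Query 4: U[1] = O
Query 5: L[2] = O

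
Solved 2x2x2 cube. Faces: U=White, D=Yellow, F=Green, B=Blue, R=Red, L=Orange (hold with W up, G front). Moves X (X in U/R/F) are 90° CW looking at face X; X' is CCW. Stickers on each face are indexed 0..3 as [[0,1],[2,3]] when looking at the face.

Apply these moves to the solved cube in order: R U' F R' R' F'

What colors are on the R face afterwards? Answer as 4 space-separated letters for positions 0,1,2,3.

Answer: G W R W

Derivation:
After move 1 (R): R=RRRR U=WGWG F=GYGY D=YBYB B=WBWB
After move 2 (U'): U=GGWW F=OOGY R=GYRR B=RRWB L=WBOO
After move 3 (F): F=GOYO U=GGOB R=WYWR D=RGYB L=WYOB
After move 4 (R'): R=YRWW U=GWOR F=GGYB D=ROYO B=BRGB
After move 5 (R'): R=RWYW U=GGOB F=GWYR D=RGYB B=OROB
After move 6 (F'): F=WRGY U=GGRY R=GWRW D=YBYB L=WBOO
Query: R face = GWRW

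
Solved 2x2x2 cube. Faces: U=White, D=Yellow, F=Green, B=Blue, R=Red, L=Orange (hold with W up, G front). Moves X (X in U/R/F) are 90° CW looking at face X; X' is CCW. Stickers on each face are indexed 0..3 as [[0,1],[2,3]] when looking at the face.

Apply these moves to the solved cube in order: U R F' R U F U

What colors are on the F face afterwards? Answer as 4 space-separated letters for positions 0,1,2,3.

Answer: G O O B

Derivation:
After move 1 (U): U=WWWW F=RRGG R=BBRR B=OOBB L=GGOO
After move 2 (R): R=RBRB U=WRWG F=RYGY D=YBYO B=WOWB
After move 3 (F'): F=YYRG U=WRRR R=BBYB D=GOYO L=GGOW
After move 4 (R): R=YBBB U=WYRG F=YORO D=GWYW B=RORB
After move 5 (U): U=RWGY F=YBRO R=ROBB B=GGRB L=YOOW
After move 6 (F): F=RYOB U=RWWO R=GOYB D=BRYW L=YGOW
After move 7 (U): U=WROW F=GOOB R=GGYB B=YGRB L=RYOW
Query: F face = GOOB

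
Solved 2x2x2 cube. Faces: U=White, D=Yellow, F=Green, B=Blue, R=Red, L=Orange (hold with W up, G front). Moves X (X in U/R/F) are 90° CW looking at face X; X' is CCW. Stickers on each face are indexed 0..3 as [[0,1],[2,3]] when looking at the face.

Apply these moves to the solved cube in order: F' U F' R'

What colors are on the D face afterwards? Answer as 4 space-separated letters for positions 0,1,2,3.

Answer: G G Y G

Derivation:
After move 1 (F'): F=GGGG U=WWRR R=YRYR D=OOYY L=OWOW
After move 2 (U): U=RWRW F=YRGG R=BBYR B=OWBB L=GGOW
After move 3 (F'): F=RGYG U=RWBY R=OBOR D=GWYY L=GWOR
After move 4 (R'): R=BROO U=RBBO F=RWYY D=GGYG B=YWWB
Query: D face = GGYG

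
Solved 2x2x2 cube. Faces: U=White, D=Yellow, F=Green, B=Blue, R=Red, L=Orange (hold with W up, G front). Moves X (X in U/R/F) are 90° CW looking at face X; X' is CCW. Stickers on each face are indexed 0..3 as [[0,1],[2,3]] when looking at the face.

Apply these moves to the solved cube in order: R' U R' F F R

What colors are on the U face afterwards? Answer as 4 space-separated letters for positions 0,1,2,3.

After move 1 (R'): R=RRRR U=WBWB F=GWGW D=YGYG B=YBYB
After move 2 (U): U=WWBB F=RRGW R=YBRR B=OOYB L=GWOO
After move 3 (R'): R=BRYR U=WYBO F=RWGB D=YRYW B=GOGB
After move 4 (F): F=GRBW U=WYOW R=BROR D=YBYW L=GYOR
After move 5 (F): F=BGWR U=WYRY R=ORWR D=OBYW L=GYOB
After move 6 (R): R=WORR U=WGRR F=BBWW D=OGYG B=YOYB
Query: U face = WGRR

Answer: W G R R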